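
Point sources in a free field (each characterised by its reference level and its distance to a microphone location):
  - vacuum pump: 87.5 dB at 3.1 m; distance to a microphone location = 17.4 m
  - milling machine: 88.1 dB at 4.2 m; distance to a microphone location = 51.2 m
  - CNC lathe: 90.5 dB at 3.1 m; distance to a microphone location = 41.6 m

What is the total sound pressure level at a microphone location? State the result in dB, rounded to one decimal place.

Apply inverse-square spreading to bring every level to the receiver, then sum 10^(L/10).
vacuum pump: 87.5 − 20·log₁₀(17.4/3.1) = 87.5 − 14.98 = 72.52 dB.
milling machine: 88.1 − 20·log₁₀(51.2/4.2) = 88.1 − 21.72 = 66.38 dB.
CNC lathe: 90.5 − 20·log₁₀(41.6/3.1) = 90.5 − 22.55 = 67.95 dB.
Σ 10^(L/10) = 2.842e+07 → L_total = 10·log₁₀(2.842e+07) = 74.54 dB.

74.5 dB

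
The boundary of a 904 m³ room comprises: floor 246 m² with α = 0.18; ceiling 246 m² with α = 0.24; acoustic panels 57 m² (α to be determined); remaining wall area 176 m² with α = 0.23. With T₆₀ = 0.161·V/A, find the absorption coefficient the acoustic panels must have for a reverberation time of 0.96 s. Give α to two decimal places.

From T₆₀ = 0.161·V/A, the target T₆₀ = 0.96 s needs A = 0.161·904/0.96 = 151.61 m².
Absorption from the other surfaces = 246·0.18 + 246·0.24 + 176·0.23 = 143.80 m², so the acoustic panels must supply 7.81 m² over 57 m².
α = 7.81/57 = 0.137.

0.14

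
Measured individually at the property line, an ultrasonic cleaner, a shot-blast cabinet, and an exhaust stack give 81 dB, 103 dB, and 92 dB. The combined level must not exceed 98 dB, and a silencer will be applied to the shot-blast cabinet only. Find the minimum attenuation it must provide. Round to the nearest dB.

Everything except the shot-blast cabinet sums to 10^(81/10) + 10^(92/10) = 1.711e+09 in linear terms, 92.33 dB.
The limit corresponds to 10^(98/10) = 6.310e+09; subtracting the fixed part leaves 4.599e+09 for the shot-blast cabinet, i.e. 96.63 dB.
Required insertion loss = 103 − 96.63 = 6.37 dB.

6 dB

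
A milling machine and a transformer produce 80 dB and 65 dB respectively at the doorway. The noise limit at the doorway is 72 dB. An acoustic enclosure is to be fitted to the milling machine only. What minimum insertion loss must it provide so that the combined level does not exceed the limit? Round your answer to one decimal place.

9.0 dB

The untreated sources together contribute 10^(65/10) = 3.162e+06, i.e. 65.00 dB.
To meet 72 dB overall, the treated milling machine may contribute at most 10^(72/10) − 3.162e+06 = 1.269e+07, i.e. 71.03 dB.
So the milling machine must be reduced from 80 to 71.03 dB: IL = 8.97 dB.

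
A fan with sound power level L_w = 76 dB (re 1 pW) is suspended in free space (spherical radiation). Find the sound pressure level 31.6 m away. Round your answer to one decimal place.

35.0 dB

The power spreads over a sphere of area 4π·r², so L_p = L_w − 10·log₁₀(4π·r²).
4π·r² = 1.255e+04 m², 10·log₁₀ of that is 40.986 dB.
L_p = 76 − 40.986 = 35.01 dB.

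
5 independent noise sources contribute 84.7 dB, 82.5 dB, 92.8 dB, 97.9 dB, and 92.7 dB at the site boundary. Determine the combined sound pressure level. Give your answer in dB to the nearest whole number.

Incoherent sources combine by intensity addition: L_total = 10·log₁₀(Σ 10^(L_i/10)).
Σ 10^(L/10) = 10^(84.7/10) + 10^(82.5/10) + 10^(92.8/10) + 10^(97.9/10) + 10^(92.7/10) = 1.041e+10.
L_total = 10·log₁₀(1.041e+10) = 100.17 dB.

100 dB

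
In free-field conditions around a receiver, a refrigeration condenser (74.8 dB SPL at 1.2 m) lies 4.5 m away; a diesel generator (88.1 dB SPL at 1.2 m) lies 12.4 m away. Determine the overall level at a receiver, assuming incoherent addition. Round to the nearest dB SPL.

First find each source's level at the receiver (point-source: −20·log₁₀(r/r_ref)), then combine on an intensity basis.
refrigeration condenser: 74.8 − 20·log₁₀(4.5/1.2) = 74.8 − 11.48 = 63.32 dB SPL.
diesel generator: 88.1 − 20·log₁₀(12.4/1.2) = 88.1 − 20.28 = 67.82 dB SPL.
Σ 10^(L/10) = 8.194e+06 → L_total = 10·log₁₀(8.194e+06) = 69.14 dB SPL.

69 dB SPL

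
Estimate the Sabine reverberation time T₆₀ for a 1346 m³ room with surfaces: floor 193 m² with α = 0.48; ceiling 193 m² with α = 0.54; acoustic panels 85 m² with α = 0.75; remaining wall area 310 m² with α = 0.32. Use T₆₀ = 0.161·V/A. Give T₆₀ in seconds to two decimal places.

A = Σ Sᵢαᵢ = 193·0.48 + 193·0.54 + 85·0.75 + 310·0.32 = 359.81 m².
T₆₀ = 0.161·V/A = 0.161·1346/359.81 = 0.602 s.

0.60 s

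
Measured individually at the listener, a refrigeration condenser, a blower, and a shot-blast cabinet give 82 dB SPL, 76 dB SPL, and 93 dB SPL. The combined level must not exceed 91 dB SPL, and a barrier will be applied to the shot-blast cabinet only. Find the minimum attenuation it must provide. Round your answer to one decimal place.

The untreated sources together contribute 10^(82/10) + 10^(76/10) = 1.983e+08, i.e. 82.97 dB SPL.
The limit corresponds to 10^(91/10) = 1.259e+09; subtracting the fixed part leaves 1.061e+09 for the shot-blast cabinet, i.e. 90.26 dB SPL.
Required insertion loss = 93 − 90.26 = 2.74 dB.

2.7 dB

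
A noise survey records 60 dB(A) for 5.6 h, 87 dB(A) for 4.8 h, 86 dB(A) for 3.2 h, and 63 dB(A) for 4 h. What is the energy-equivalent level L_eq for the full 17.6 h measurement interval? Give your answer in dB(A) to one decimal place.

The energy average is taken in the linear domain: L_eq = 10·log₁₀[(Σ tᵢ·10^(Lᵢ/10))/T], T = 17.6 h.
Σ tᵢ·10^(Lᵢ/10) = 5.6·10^(60/10) + 4.8·10^(87/10) + 3.2·10^(86/10) + 4·10^(63/10) = 3.693e+09.
L_eq = 10·log₁₀(3.693e+09/17.6) = 83.22 dB(A).

83.2 dB(A)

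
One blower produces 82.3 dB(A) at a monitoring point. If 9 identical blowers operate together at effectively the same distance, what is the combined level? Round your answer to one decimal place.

91.8 dB(A)

L_total = L₁ + 10·log₁₀ N for N identical incoherent sources.
L_total = 82.3 + 10·log₁₀(9) = 82.3 + 9.542 = 91.84 dB(A).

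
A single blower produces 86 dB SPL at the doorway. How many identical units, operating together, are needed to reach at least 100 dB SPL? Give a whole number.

N identical sources give L₁ + 10·log₁₀ N, so require 10·log₁₀ N ≥ 100 − 86 = 14.0 dB.
N ≥ 10^(14.0/10) = 25.119, so N = 26.

26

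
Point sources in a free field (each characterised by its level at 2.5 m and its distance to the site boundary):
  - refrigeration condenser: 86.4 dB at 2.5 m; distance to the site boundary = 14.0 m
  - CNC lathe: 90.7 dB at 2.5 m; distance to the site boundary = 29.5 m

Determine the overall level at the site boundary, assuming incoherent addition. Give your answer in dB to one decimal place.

Propagate each source to the receiver with L = L_ref − 20·log₁₀(r/r_ref), then add intensities.
refrigeration condenser: 86.4 − 20·log₁₀(14.0/2.5) = 86.4 − 14.96 = 71.44 dB.
CNC lathe: 90.7 − 20·log₁₀(29.5/2.5) = 90.7 − 21.44 = 69.26 dB.
Σ 10^(L/10) = 2.236e+07 → L_total = 10·log₁₀(2.236e+07) = 73.49 dB.

73.5 dB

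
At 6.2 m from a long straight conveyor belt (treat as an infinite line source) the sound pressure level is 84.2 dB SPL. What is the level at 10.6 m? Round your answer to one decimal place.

Line-source attenuation: ΔL = 10·log₁₀(r₂/r₁) = 10·log₁₀(10.6/6.2) = 2.329 dB.
L₂ = 84.2 − 10·log₁₀(10.6/6.2) = 84.2 − 2.329 = 81.87 dB SPL.

81.9 dB SPL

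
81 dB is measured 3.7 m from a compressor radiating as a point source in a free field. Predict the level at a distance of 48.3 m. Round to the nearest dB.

59 dB

For a point source, L₂ = L₁ − 20·log₁₀(r₂/r₁).
L₂ = 81 − 20·log₁₀(48.3/3.7) = 81 − 22.315 = 58.69 dB.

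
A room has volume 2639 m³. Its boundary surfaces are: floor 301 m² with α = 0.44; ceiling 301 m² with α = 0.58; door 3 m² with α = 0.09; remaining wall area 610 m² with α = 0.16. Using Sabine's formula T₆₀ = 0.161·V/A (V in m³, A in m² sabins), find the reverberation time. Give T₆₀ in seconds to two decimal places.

1.05 s

Summing Sᵢαᵢ: 301·0.44 + 301·0.58 + 3·0.09 + 610·0.16 = 404.89 m².
T₆₀ = 0.161 × 2639 / 404.89 = 1.049 s.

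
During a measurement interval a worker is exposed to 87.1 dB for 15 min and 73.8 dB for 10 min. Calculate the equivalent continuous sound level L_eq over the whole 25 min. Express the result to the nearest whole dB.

85 dB

The energy average is taken in the linear domain: L_eq = 10·log₁₀[(Σ tᵢ·10^(Lᵢ/10))/T], T = 25 min.
Σ tᵢ·10^(Lᵢ/10) = 15·10^(87.1/10) + 10·10^(73.8/10) = 7.933e+09.
L_eq = 10·log₁₀(7.933e+09/25) = 85.01 dB.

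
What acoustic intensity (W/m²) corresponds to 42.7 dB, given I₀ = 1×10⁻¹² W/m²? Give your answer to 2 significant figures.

1.9e-08 W/m²

I = I₀·10^(L/10) = 10⁻¹² × 10^(42.7/10) = 10^(-7.730).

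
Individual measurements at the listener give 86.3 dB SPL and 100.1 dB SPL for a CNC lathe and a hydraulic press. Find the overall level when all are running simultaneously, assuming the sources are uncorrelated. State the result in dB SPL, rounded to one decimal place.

100.3 dB SPL

For uncorrelated sources the intensities add, so convert each level to linear form, sum, and take 10·log₁₀ of the total.
Σ 10^(L/10) = 10^(86.3/10) + 10^(100.1/10) = 1.066e+10.
L_total = 10·log₁₀(1.066e+10) = 100.28 dB SPL.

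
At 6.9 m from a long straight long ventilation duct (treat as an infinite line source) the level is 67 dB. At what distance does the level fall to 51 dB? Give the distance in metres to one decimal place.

274.7 m

The 16.0 dB drop corresponds to a distance ratio of 10^(16.0/10) for a line source.
r₂ = 6.9·10^((67−51)/10) = 6.9·10^(16.0/10) = 274.69 m.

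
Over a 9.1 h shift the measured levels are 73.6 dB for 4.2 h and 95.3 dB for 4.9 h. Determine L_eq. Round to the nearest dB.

93 dB

Weight each interval's intensity by its duration and average over T = 9.1 h:
Σ tᵢ·10^(Lᵢ/10) = 4.2·10^(73.6/10) + 4.9·10^(95.3/10) = 1.670e+10.
L_eq = 10·log₁₀(1.670e+10/9.1) = 92.64 dB.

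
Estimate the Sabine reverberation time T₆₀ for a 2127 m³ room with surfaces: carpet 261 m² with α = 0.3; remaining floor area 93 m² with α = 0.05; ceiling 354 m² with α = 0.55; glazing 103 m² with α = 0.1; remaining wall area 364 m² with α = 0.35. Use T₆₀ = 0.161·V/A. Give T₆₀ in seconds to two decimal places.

0.82 s

A = Σ Sᵢαᵢ = 261·0.3 + 93·0.05 + 354·0.55 + 103·0.1 + 364·0.35 = 415.35 m².
T₆₀ = 0.161·V/A = 0.161·2127/415.35 = 0.824 s.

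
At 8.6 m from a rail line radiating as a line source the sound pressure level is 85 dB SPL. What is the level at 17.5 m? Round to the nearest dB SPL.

82 dB SPL

Cylindrical spreading from a line source gives a 10·log₁₀(r₂/r₁) drop.
L₂ = 85 − 10·log₁₀(17.5/8.6) = 85 − 3.085 = 81.91 dB SPL.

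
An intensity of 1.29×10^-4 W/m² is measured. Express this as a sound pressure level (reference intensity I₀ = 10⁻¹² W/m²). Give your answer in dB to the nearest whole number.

81 dB

Dividing by I₀ shifts the exponent by 12: I/I₀ = 1.29×10^8.
L = 10·(0.1106 + 8) = 81.11 dB.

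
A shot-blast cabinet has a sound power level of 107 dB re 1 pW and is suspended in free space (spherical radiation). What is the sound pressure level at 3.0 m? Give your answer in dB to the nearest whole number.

Free-field spherical radiation: L_p = L_w − 10·log₁₀(4π·r²), r = 3.0 m.
4π·r² = 113.1 m², 10·log₁₀ of that is 20.535 dB.
L_p = 107 − 20.535 = 86.47 dB.

86 dB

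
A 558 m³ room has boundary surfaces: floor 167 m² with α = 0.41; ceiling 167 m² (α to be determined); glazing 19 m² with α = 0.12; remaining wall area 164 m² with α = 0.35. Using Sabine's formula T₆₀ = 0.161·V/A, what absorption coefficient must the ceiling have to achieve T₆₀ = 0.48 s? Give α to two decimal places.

From T₆₀ = 0.161·V/A, the target T₆₀ = 0.48 s needs A = 0.161·558/0.48 = 187.16 m².
Absorption from the other surfaces = 167·0.41 + 19·0.12 + 164·0.35 = 128.15 m², so the ceiling must supply 59.01 m² over 167 m².
α = 59.01/167 = 0.353.

0.35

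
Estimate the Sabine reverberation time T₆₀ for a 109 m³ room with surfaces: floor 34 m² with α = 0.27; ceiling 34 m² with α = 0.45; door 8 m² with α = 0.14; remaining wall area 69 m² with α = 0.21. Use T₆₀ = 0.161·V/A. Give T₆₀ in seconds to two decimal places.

Total absorption A = 34·0.27 + 34·0.45 + 8·0.14 + 69·0.21 = 40.09 m² sabins.
T₆₀ = 0.161 × 109 / 40.09 = 0.438 s.

0.44 s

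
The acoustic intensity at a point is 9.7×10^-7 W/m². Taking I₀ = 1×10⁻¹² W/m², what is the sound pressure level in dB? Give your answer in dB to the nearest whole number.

Dividing by I₀ shifts the exponent by 12: I/I₀ = 9.7×10^5.
L = 10·(0.9868 + 5) = 59.87 dB.

60 dB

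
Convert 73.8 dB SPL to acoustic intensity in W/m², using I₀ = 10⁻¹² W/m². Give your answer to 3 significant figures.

2.40e-05 W/m²

L = 10·log₁₀(I/I₀) ⇒ I = I₀·10^(L/10) = 10⁻¹² × 10^7.38.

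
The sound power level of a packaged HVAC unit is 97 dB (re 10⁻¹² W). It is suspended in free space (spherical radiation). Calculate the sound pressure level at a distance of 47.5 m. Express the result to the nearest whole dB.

L_p = L_w − 10·log₁₀(4π·r²) with r = 47.5 m.
4π·r² = 2.835e+04 m², 10·log₁₀ of that is 44.526 dB.
L_p = 97 − 44.526 = 52.47 dB.

52 dB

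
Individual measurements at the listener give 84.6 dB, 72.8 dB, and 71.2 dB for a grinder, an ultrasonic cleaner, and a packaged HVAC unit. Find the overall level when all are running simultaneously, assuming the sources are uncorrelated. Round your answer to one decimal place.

85.1 dB

For uncorrelated sources the intensities add, so convert each level to linear form, sum, and take 10·log₁₀ of the total.
Σ 10^(L/10) = 10^(84.6/10) + 10^(72.8/10) + 10^(71.2/10) = 3.206e+08.
L_total = 10·log₁₀(3.206e+08) = 85.06 dB.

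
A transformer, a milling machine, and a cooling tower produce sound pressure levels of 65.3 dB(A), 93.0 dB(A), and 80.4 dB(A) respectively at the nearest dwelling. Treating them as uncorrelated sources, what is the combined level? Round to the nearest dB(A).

Incoherent sources combine by intensity addition: L_total = 10·log₁₀(Σ 10^(L_i/10)).
Σ 10^(L/10) = 10^(65.3/10) + 10^(93.0/10) + 10^(80.4/10) = 2.108e+09.
L_total = 10·log₁₀(2.108e+09) = 93.24 dB(A).

93 dB(A)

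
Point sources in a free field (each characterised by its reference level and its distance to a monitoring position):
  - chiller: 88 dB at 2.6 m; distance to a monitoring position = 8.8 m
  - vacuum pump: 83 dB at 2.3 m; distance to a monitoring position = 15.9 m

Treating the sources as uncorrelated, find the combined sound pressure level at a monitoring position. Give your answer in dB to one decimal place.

77.7 dB

First find each source's level at the receiver (point-source: −20·log₁₀(r/r_ref)), then combine on an intensity basis.
chiller: 88 − 20·log₁₀(8.8/2.6) = 88 − 10.59 = 77.41 dB.
vacuum pump: 83 − 20·log₁₀(15.9/2.3) = 83 − 16.79 = 66.21 dB.
Σ 10^(L/10) = 5.925e+07 → L_total = 10·log₁₀(5.925e+07) = 77.73 dB.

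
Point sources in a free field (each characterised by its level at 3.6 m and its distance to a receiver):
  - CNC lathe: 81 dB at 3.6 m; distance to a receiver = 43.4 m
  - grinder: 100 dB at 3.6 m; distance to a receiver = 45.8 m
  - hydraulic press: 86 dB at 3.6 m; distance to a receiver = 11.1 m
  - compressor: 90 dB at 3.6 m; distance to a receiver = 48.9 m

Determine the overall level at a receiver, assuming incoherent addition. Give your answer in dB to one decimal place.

80.4 dB

Apply inverse-square spreading to bring every level to the receiver, then sum 10^(L/10).
CNC lathe: 81 − 20·log₁₀(43.4/3.6) = 81 − 21.62 = 59.38 dB.
grinder: 100 − 20·log₁₀(45.8/3.6) = 100 − 22.09 = 77.91 dB.
hydraulic press: 86 − 20·log₁₀(11.1/3.6) = 86 − 9.78 = 76.22 dB.
compressor: 90 − 20·log₁₀(48.9/3.6) = 90 − 22.66 = 67.34 dB.
Σ 10^(L/10) = 1.099e+08 → L_total = 10·log₁₀(1.099e+08) = 80.41 dB.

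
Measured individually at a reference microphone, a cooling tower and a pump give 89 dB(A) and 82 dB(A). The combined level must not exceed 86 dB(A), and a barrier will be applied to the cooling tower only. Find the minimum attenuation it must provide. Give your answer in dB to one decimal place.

The untreated sources together contribute 10^(82/10) = 1.585e+08, i.e. 82.00 dB(A).
To meet 86 dB(A) overall, the treated cooling tower may contribute at most 10^(86/10) − 1.585e+08 = 2.396e+08, i.e. 83.80 dB(A).
So the cooling tower must be reduced from 89 to 83.80 dB(A): IL = 5.20 dB.

5.2 dB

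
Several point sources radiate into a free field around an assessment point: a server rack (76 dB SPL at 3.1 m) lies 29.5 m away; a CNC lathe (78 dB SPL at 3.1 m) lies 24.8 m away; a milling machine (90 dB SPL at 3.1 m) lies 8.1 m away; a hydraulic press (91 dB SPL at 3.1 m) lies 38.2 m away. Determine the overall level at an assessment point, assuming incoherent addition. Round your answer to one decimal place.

81.9 dB SPL

Propagate each source to the receiver with L = L_ref − 20·log₁₀(r/r_ref), then add intensities.
server rack: 76 − 20·log₁₀(29.5/3.1) = 76 − 19.57 = 56.43 dB SPL.
CNC lathe: 78 − 20·log₁₀(24.8/3.1) = 78 − 18.06 = 59.94 dB SPL.
milling machine: 90 − 20·log₁₀(8.1/3.1) = 90 − 8.34 = 81.66 dB SPL.
hydraulic press: 91 − 20·log₁₀(38.2/3.1) = 91 − 21.81 = 69.19 dB SPL.
Σ 10^(L/10) = 1.562e+08 → L_total = 10·log₁₀(1.562e+08) = 81.94 dB SPL.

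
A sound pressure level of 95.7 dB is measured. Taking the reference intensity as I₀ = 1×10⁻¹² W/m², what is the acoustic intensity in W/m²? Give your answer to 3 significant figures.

I = I₀·10^(L/10) = 10⁻¹² × 10^(95.7/10) = 10^(-2.430).

0.00372 W/m²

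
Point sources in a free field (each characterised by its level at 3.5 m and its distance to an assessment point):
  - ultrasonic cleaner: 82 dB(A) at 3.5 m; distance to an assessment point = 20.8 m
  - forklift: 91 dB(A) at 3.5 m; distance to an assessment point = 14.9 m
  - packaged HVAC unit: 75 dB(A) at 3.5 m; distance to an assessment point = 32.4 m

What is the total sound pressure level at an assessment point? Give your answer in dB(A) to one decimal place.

Apply inverse-square spreading to bring every level to the receiver, then sum 10^(L/10).
ultrasonic cleaner: 82 − 20·log₁₀(20.8/3.5) = 82 − 15.48 = 66.52 dB(A).
forklift: 91 − 20·log₁₀(14.9/3.5) = 91 − 12.58 = 78.42 dB(A).
packaged HVAC unit: 75 − 20·log₁₀(32.4/3.5) = 75 − 19.33 = 55.67 dB(A).
Σ 10^(L/10) = 7.432e+07 → L_total = 10·log₁₀(7.432e+07) = 78.71 dB(A).

78.7 dB(A)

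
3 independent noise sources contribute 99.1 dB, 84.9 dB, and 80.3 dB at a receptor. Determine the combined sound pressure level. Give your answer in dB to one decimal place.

Incoherent sources combine by intensity addition: L_total = 10·log₁₀(Σ 10^(L_i/10)).
Σ 10^(L/10) = 10^(99.1/10) + 10^(84.9/10) + 10^(80.3/10) = 8.544e+09.
L_total = 10·log₁₀(8.544e+09) = 99.32 dB.

99.3 dB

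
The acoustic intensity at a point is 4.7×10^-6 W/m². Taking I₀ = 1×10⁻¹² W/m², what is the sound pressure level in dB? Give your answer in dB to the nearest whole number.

67 dB

I/I₀ = 4.7×10^-6/10⁻¹² = 4.7×10^6, and L = 10·log₁₀(I/I₀).
L = 10·(0.6721 + 6) = 66.72 dB.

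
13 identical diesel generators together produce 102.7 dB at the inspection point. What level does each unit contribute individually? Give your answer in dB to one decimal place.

91.6 dB

For N identical incoherent sources L_total = L₁ + 10·log₁₀ N, so L₁ = 102.7 − 10·log₁₀(13) = 102.7 − 11.139.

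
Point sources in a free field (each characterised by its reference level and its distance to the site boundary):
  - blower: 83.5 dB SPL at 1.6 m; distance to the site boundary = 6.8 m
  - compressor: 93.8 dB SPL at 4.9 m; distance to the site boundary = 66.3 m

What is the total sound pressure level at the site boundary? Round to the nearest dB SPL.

First find each source's level at the receiver (point-source: −20·log₁₀(r/r_ref)), then combine on an intensity basis.
blower: 83.5 − 20·log₁₀(6.8/1.6) = 83.5 − 12.57 = 70.93 dB SPL.
compressor: 93.8 − 20·log₁₀(66.3/4.9) = 93.8 − 22.63 = 71.17 dB SPL.
Σ 10^(L/10) = 2.550e+07 → L_total = 10·log₁₀(2.550e+07) = 74.06 dB SPL.

74 dB SPL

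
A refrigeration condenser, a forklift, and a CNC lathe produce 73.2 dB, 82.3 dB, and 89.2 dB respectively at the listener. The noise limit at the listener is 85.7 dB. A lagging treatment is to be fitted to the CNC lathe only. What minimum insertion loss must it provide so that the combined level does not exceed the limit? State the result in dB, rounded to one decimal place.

6.6 dB

The untreated sources together contribute 10^(73.2/10) + 10^(82.3/10) = 1.907e+08, i.e. 82.80 dB.
To meet 85.7 dB overall, the treated CNC lathe may contribute at most 10^(85.7/10) − 1.907e+08 = 1.808e+08, i.e. 82.57 dB.
So the CNC lathe must be reduced from 89.2 to 82.57 dB: IL = 6.63 dB.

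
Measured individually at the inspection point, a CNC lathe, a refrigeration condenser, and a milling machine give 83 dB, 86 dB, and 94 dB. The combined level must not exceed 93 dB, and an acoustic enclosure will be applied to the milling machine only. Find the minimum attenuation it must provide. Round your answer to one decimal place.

Fixed contribution from the other sources: Σ 10^(L/10) = 10^(83/10) + 10^(86/10) = 5.976e+08 (87.76 dB).
To meet 93 dB overall, the treated milling machine may contribute at most 10^(93/10) − 5.976e+08 = 1.398e+09, i.e. 91.45 dB.
So the milling machine must be reduced from 94 to 91.45 dB: IL = 2.55 dB.

2.5 dB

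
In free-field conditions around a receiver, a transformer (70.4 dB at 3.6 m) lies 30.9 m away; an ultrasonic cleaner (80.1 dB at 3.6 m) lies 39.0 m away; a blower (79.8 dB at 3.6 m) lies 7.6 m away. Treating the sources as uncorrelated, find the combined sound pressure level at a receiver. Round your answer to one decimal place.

73.5 dB

Propagate each source to the receiver with L = L_ref − 20·log₁₀(r/r_ref), then add intensities.
transformer: 70.4 − 20·log₁₀(30.9/3.6) = 70.4 − 18.67 = 51.73 dB.
ultrasonic cleaner: 80.1 − 20·log₁₀(39.0/3.6) = 80.1 − 20.70 = 59.40 dB.
blower: 79.8 − 20·log₁₀(7.6/3.6) = 79.8 − 6.49 = 73.31 dB.
Σ 10^(L/10) = 2.245e+07 → L_total = 10·log₁₀(2.245e+07) = 73.51 dB.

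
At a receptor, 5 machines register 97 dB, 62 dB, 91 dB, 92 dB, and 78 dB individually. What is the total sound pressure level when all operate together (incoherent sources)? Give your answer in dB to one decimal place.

Incoherent sources combine by intensity addition: L_total = 10·log₁₀(Σ 10^(L_i/10)).
Σ 10^(L/10) = 10^(97/10) + 10^(62/10) + 10^(91/10) + 10^(92/10) + 10^(78/10) = 7.920e+09.
L_total = 10·log₁₀(7.920e+09) = 98.99 dB.

99.0 dB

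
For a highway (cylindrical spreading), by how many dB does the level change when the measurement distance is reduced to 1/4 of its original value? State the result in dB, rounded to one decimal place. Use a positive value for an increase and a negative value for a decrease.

A line source loses 3 dB per doubling of distance; generally ΔL = −10·log₁₀(r₂/r₁).
ΔL = −10·log₁₀(0.25) = +6.02 dB.

+6.0 dB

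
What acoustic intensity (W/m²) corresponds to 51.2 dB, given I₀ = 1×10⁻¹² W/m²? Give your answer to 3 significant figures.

I = I₀·10^(L/10) = 10⁻¹² × 10^(51.2/10) = 10^(-6.880).

1.32e-07 W/m²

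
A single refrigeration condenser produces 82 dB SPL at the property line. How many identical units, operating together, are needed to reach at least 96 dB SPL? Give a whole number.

26

N identical sources give L₁ + 10·log₁₀ N, so require 10·log₁₀ N ≥ 96 − 82 = 14.0 dB.
N ≥ 10^(14.0/10) = 25.119, so N = 26.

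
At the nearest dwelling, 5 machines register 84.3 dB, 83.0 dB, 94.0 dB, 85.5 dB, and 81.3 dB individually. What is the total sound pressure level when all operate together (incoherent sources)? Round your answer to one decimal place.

For uncorrelated sources the intensities add, so convert each level to linear form, sum, and take 10·log₁₀ of the total.
Σ 10^(L/10) = 10^(84.3/10) + 10^(83.0/10) + 10^(94.0/10) + 10^(85.5/10) + 10^(81.3/10) = 3.470e+09.
L_total = 10·log₁₀(3.470e+09) = 95.40 dB.

95.4 dB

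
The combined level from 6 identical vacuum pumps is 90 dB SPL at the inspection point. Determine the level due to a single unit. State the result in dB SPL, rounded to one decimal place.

Dividing the total intensity by 6 lowers the level by 10·log₁₀ 6 = 7.782 dB: L₁ = 90 − 7.782.

82.2 dB SPL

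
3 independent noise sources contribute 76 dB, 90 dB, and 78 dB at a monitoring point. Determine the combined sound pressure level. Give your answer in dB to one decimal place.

90.4 dB

Incoherent sources combine by intensity addition: L_total = 10·log₁₀(Σ 10^(L_i/10)).
Σ 10^(L/10) = 10^(76/10) + 10^(90/10) + 10^(78/10) = 1.103e+09.
L_total = 10·log₁₀(1.103e+09) = 90.43 dB.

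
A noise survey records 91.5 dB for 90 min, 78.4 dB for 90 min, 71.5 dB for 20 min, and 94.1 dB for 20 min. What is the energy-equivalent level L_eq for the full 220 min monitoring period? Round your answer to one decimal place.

89.2 dB

L_eq = 10·log₁₀[(1/T)·Σ tᵢ·10^(Lᵢ/10)] with T = 220 min.
Σ tᵢ·10^(Lᵢ/10) = 90·10^(91.5/10) + 90·10^(78.4/10) + 20·10^(71.5/10) + 20·10^(94.1/10) = 1.850e+11.
L_eq = 10·log₁₀(1.850e+11/220) = 89.25 dB.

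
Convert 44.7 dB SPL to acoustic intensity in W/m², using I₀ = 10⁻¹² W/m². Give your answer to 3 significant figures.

2.95e-08 W/m²

I/I₀ = 10^(44.7/10) = 2.951e+04, so I = 2.951e+04 × 10⁻¹² W/m².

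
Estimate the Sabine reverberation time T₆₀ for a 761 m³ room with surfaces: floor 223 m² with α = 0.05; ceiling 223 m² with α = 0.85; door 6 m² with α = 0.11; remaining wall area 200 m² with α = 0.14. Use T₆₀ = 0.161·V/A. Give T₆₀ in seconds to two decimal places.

A = Σ Sᵢαᵢ = 223·0.05 + 223·0.85 + 6·0.11 + 200·0.14 = 229.36 m².
T₆₀ = 0.161 × 761 / 229.36 = 0.534 s.

0.53 s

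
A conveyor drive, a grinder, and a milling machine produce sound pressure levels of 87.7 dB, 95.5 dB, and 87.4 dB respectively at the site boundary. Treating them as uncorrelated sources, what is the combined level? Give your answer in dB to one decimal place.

Incoherent sources combine by intensity addition: L_total = 10·log₁₀(Σ 10^(L_i/10)).
Σ 10^(L/10) = 10^(87.7/10) + 10^(95.5/10) + 10^(87.4/10) = 4.687e+09.
L_total = 10·log₁₀(4.687e+09) = 96.71 dB.

96.7 dB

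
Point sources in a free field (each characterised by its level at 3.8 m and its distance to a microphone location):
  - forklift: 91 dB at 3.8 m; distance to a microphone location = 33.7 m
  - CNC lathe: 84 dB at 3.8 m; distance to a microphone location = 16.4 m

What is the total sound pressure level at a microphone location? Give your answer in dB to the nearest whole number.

75 dB

First find each source's level at the receiver (point-source: −20·log₁₀(r/r_ref)), then combine on an intensity basis.
forklift: 91 − 20·log₁₀(33.7/3.8) = 91 − 18.96 = 72.04 dB.
CNC lathe: 84 − 20·log₁₀(16.4/3.8) = 84 − 12.70 = 71.30 dB.
Σ 10^(L/10) = 2.949e+07 → L_total = 10·log₁₀(2.949e+07) = 74.70 dB.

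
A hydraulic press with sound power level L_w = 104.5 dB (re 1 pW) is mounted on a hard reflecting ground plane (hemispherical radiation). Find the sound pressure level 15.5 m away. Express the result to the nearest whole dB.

73 dB

Free-field hemispherical radiation: L_p = L_w − 10·log₁₀(2π·r²), r = 15.5 m.
2π·r² = 1510 m², 10·log₁₀ of that is 31.788 dB.
L_p = 104.5 − 31.788 = 72.71 dB.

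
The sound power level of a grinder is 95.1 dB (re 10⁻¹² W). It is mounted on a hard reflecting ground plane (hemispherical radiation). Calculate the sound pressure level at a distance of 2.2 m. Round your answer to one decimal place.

Free-field hemispherical radiation: L_p = L_w − 10·log₁₀(2π·r²), r = 2.2 m.
2π·r² = 30.41 m², 10·log₁₀ of that is 14.830 dB.
L_p = 95.1 − 14.830 = 80.27 dB.

80.3 dB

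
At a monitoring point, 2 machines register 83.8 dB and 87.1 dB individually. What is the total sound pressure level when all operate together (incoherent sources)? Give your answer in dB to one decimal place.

For uncorrelated sources the intensities add, so convert each level to linear form, sum, and take 10·log₁₀ of the total.
Σ 10^(L/10) = 10^(83.8/10) + 10^(87.1/10) = 7.527e+08.
L_total = 10·log₁₀(7.527e+08) = 88.77 dB.

88.8 dB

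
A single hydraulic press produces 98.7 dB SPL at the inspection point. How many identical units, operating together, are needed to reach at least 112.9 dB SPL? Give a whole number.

Need L₁ + 10·log₁₀ N ≥ 112.9, i.e. log₁₀ N ≥ 1.42.
N ≥ 10^(14.2/10) = 26.303, so N = 27.

27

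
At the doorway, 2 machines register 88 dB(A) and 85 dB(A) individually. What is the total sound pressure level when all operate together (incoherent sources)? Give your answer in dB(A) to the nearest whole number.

90 dB(A)

Incoherent sources combine by intensity addition: L_total = 10·log₁₀(Σ 10^(L_i/10)).
Σ 10^(L/10) = 10^(88/10) + 10^(85/10) = 9.472e+08.
L_total = 10·log₁₀(9.472e+08) = 89.76 dB(A).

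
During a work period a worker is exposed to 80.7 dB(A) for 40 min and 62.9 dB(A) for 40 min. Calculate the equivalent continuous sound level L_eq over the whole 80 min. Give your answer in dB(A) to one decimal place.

77.8 dB(A)

L_eq = 10·log₁₀[(1/T)·Σ tᵢ·10^(Lᵢ/10)] with T = 80 min.
Σ tᵢ·10^(Lᵢ/10) = 40·10^(80.7/10) + 40·10^(62.9/10) = 4.778e+09.
L_eq = 10·log₁₀(4.778e+09/80) = 77.76 dB(A).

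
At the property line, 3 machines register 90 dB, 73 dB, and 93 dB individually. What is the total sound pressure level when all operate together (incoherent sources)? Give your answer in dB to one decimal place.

Incoherent sources combine by intensity addition: L_total = 10·log₁₀(Σ 10^(L_i/10)).
Σ 10^(L/10) = 10^(90/10) + 10^(73/10) + 10^(93/10) = 3.015e+09.
L_total = 10·log₁₀(3.015e+09) = 94.79 dB.

94.8 dB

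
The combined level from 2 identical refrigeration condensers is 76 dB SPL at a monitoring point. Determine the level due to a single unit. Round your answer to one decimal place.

73.0 dB SPL

For N identical incoherent sources L_total = L₁ + 10·log₁₀ N, so L₁ = 76 − 10·log₁₀(2) = 76 − 3.010.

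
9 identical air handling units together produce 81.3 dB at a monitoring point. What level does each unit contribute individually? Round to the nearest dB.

72 dB

Dividing the total intensity by 9 lowers the level by 10·log₁₀ 9 = 9.542 dB: L₁ = 81.3 − 9.542.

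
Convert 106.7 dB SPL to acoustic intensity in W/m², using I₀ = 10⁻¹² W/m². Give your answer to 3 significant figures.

0.0468 W/m²

I/I₀ = 10^(106.7/10) = 4.677e+10, so I = 4.677e+10 × 10⁻¹² W/m².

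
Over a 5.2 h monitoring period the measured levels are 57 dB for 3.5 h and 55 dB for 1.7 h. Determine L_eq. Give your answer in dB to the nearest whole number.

The energy average is taken in the linear domain: L_eq = 10·log₁₀[(Σ tᵢ·10^(Lᵢ/10))/T], T = 5.2 h.
Σ tᵢ·10^(Lᵢ/10) = 3.5·10^(57/10) + 1.7·10^(55/10) = 2.292e+06.
L_eq = 10·log₁₀(2.292e+06/5.2) = 56.44 dB.

56 dB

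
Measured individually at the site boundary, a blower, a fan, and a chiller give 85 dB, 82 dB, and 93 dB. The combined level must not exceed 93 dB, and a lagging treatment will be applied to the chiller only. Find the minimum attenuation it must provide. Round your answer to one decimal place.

1.2 dB

Fixed contribution from the other sources: Σ 10^(L/10) = 10^(85/10) + 10^(82/10) = 4.747e+08 (86.76 dB).
The limit corresponds to 10^(93/10) = 1.995e+09; subtracting the fixed part leaves 1.521e+09 for the chiller, i.e. 91.82 dB.
So the chiller must be reduced from 93 to 91.82 dB: IL = 1.18 dB.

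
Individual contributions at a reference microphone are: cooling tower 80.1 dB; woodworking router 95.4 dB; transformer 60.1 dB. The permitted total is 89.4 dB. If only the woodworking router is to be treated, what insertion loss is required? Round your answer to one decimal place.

Fixed contribution from the other sources: Σ 10^(L/10) = 10^(80.1/10) + 10^(60.1/10) = 1.034e+08 (80.14 dB).
To meet 89.4 dB overall, the treated woodworking router may contribute at most 10^(89.4/10) − 1.034e+08 = 7.676e+08, i.e. 88.85 dB.
Required insertion loss = 95.4 − 88.85 = 6.55 dB.

6.5 dB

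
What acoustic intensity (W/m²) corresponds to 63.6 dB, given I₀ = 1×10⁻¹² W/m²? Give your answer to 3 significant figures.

2.29e-06 W/m²

I/I₀ = 10^(63.6/10) = 2.291e+06, so I = 2.291e+06 × 10⁻¹² W/m².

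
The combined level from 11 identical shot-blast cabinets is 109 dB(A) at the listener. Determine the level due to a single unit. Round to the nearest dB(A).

11 equal contributions raise the level by 10·log₁₀ 11 = 10.414 dB, so each unit alone gives 109 − 10.414.

99 dB(A)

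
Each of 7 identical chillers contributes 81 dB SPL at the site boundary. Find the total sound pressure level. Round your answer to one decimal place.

89.5 dB SPL

L_total = L₁ + 10·log₁₀ N for N identical incoherent sources.
L_total = 81 + 10·log₁₀(7) = 81 + 8.451 = 89.45 dB SPL.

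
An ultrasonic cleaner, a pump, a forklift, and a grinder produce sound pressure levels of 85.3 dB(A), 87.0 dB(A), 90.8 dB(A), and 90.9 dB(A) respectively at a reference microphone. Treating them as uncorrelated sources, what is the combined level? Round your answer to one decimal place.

95.1 dB(A)

For uncorrelated sources the intensities add, so convert each level to linear form, sum, and take 10·log₁₀ of the total.
Σ 10^(L/10) = 10^(85.3/10) + 10^(87.0/10) + 10^(90.8/10) + 10^(90.9/10) = 3.273e+09.
L_total = 10·log₁₀(3.273e+09) = 95.15 dB(A).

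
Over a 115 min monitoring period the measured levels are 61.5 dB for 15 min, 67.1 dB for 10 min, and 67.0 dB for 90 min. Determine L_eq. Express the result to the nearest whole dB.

67 dB

L_eq = 10·log₁₀[(1/T)·Σ tᵢ·10^(Lᵢ/10)] with T = 115 min.
Σ tᵢ·10^(Lᵢ/10) = 15·10^(61.5/10) + 10·10^(67.1/10) + 90·10^(67.0/10) = 5.235e+08.
L_eq = 10·log₁₀(5.235e+08/115) = 66.58 dB.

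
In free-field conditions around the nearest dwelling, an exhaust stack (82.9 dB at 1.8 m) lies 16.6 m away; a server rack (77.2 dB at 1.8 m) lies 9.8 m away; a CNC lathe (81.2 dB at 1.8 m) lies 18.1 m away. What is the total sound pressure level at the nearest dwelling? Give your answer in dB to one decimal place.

67.3 dB

Apply inverse-square spreading to bring every level to the receiver, then sum 10^(L/10).
exhaust stack: 82.9 − 20·log₁₀(16.6/1.8) = 82.9 − 19.30 = 63.60 dB.
server rack: 77.2 − 20·log₁₀(9.8/1.8) = 77.2 − 14.72 = 62.48 dB.
CNC lathe: 81.2 − 20·log₁₀(18.1/1.8) = 81.2 − 20.05 = 61.15 dB.
Σ 10^(L/10) = 5.367e+06 → L_total = 10·log₁₀(5.367e+06) = 67.30 dB.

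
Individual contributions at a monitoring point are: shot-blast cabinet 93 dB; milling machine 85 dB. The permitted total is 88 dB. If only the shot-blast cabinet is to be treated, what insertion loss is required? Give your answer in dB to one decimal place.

Everything except the shot-blast cabinet sums to 10^(85/10) = 3.162e+08 in linear terms, 85.00 dB.
To meet 88 dB overall, the treated shot-blast cabinet may contribute at most 10^(88/10) − 3.162e+08 = 3.147e+08, i.e. 84.98 dB.
Required insertion loss = 93 − 84.98 = 8.02 dB.

8.0 dB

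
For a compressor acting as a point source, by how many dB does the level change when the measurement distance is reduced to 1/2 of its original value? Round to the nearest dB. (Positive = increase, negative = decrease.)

+6 dB

A point source loses 6 dB per doubling of distance; generally ΔL = −20·log₁₀(r₂/r₁).
ΔL = −20·log₁₀(0.5) = +6.02 dB.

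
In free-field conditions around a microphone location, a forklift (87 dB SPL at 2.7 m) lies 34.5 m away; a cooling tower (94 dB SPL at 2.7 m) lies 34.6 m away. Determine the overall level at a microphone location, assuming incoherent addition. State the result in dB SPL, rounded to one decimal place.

72.6 dB SPL

Apply inverse-square spreading to bring every level to the receiver, then sum 10^(L/10).
forklift: 87 − 20·log₁₀(34.5/2.7) = 87 − 22.13 = 64.87 dB SPL.
cooling tower: 94 − 20·log₁₀(34.6/2.7) = 94 − 22.15 = 71.85 dB SPL.
Σ 10^(L/10) = 1.837e+07 → L_total = 10·log₁₀(1.837e+07) = 72.64 dB SPL.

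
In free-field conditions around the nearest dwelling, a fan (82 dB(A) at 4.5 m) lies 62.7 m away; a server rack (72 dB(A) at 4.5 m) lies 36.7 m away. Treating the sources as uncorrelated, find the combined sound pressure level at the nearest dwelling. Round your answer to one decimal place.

60.2 dB(A)

Apply inverse-square spreading to bring every level to the receiver, then sum 10^(L/10).
fan: 82 − 20·log₁₀(62.7/4.5) = 82 − 22.88 = 59.12 dB(A).
server rack: 72 − 20·log₁₀(36.7/4.5) = 72 − 18.23 = 53.77 dB(A).
Σ 10^(L/10) = 1.055e+06 → L_total = 10·log₁₀(1.055e+06) = 60.23 dB(A).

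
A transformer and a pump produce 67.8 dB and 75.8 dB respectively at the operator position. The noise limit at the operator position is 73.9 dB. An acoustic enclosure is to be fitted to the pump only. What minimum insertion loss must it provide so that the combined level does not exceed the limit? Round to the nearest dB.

The untreated sources together contribute 10^(67.8/10) = 6.026e+06, i.e. 67.80 dB.
The limit corresponds to 10^(73.9/10) = 2.455e+07; subtracting the fixed part leaves 1.852e+07 for the pump, i.e. 72.68 dB.
Required insertion loss = 75.8 − 72.68 = 3.12 dB.

3 dB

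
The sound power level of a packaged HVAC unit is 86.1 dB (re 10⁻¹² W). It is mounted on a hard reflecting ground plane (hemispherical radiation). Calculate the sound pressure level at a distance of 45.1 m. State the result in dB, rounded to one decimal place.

45.0 dB

The power spreads over a hemisphere of area 2π·r², so L_p = L_w − 10·log₁₀(2π·r²).
2π·r² = 1.278e+04 m², 10·log₁₀ of that is 41.065 dB.
L_p = 86.1 − 41.065 = 45.03 dB.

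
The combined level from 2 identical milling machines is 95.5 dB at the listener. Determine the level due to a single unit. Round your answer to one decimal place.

Dividing the total intensity by 2 lowers the level by 10·log₁₀ 2 = 3.010 dB: L₁ = 95.5 − 3.010.

92.5 dB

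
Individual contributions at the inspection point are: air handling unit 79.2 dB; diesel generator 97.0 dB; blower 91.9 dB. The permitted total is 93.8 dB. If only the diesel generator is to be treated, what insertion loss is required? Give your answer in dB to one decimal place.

Everything except the diesel generator sums to 10^(79.2/10) + 10^(91.9/10) = 1.632e+09 in linear terms, 92.13 dB.
The limit corresponds to 10^(93.8/10) = 2.399e+09; subtracting the fixed part leaves 7.668e+08 for the diesel generator, i.e. 88.85 dB.
Required insertion loss = 97.0 − 88.85 = 8.15 dB.

8.2 dB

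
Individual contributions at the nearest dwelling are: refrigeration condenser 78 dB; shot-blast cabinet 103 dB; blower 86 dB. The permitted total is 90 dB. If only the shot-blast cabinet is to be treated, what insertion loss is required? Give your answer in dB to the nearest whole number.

16 dB

Everything except the shot-blast cabinet sums to 10^(78/10) + 10^(86/10) = 4.612e+08 in linear terms, 86.64 dB.
To meet 90 dB overall, the treated shot-blast cabinet may contribute at most 10^(90/10) − 4.612e+08 = 5.388e+08, i.e. 87.31 dB.
Required insertion loss = 103 − 87.31 = 15.69 dB.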